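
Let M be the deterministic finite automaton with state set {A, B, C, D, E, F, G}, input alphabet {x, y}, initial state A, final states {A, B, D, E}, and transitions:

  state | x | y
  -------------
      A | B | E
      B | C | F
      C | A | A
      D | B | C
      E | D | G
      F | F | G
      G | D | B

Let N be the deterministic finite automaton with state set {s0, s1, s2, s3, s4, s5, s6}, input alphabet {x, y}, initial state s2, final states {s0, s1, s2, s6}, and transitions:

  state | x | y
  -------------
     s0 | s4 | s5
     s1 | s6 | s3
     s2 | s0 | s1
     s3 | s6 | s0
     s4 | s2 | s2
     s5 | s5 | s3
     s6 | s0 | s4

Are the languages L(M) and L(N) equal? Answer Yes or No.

Yes

Exploring the product automaton M × N from the start pair (A, s2), following both machines on each input symbol, reaches 7 state pairs: (A, s2), (B, s0), (E, s1), (C, s4), (F, s5), (D, s6), (G, s3).
M accepts in {A, B, D, E} and N accepts in {s0, s1, s2, s6}. In every reachable pair the two components are either both accepting — (A, s2), (B, s0), (E, s1), (D, s6) — or both non-accepting, so no string is accepted by exactly one of the machines: L(M) \ L(N) and L(N) \ L(M) are both empty.
Hence every string is accepted by M iff it is accepted by N, and the two languages coincide.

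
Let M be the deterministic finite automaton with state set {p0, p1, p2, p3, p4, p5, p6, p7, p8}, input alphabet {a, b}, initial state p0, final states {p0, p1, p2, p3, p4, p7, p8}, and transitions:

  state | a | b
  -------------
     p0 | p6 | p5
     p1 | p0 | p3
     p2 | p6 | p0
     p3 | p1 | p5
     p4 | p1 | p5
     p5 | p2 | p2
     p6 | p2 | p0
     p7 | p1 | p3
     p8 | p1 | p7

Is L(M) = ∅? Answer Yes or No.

The empty string ε is accepted: the run p0 ends in the accepting state p0.
Since at least one string is accepted, L(M) is not empty.

No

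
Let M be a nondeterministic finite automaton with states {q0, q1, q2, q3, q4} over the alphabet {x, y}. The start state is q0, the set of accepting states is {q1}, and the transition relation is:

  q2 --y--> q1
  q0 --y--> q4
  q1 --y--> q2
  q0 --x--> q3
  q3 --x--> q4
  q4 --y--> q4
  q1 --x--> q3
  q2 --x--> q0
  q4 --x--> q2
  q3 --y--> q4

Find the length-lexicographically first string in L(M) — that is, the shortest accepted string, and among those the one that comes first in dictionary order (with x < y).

A breadth-first search from q0 reaches an accepting state first via the path q0 → q4 → q2 → q1 on input yxy.
No string of length < 3 is accepted (BFS exhausts all shorter strings without reaching an accepting state), and yxy is the lexicographically least accepting string of length 3.

yxy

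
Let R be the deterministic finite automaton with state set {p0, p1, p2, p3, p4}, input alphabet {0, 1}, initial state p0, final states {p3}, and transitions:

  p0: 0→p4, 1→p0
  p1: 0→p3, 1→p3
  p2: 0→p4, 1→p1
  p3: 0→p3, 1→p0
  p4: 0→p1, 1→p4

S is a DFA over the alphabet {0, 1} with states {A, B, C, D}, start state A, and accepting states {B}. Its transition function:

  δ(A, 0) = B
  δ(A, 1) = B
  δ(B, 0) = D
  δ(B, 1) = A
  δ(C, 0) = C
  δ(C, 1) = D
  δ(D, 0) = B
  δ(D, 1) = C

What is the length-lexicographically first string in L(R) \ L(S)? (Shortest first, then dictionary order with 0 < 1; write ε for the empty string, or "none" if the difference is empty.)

The string 001 is accepted by R but not by S.
No shorter string lies in the difference, and 001 is the lexicographically first length-3 string in L(R) \ L(S).

001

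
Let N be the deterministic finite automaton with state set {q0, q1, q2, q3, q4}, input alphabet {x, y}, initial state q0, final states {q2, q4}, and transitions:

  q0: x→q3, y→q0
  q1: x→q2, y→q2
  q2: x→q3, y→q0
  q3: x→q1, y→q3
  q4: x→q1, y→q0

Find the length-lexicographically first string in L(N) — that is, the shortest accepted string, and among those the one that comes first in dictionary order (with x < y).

xxx

A breadth-first search from q0 reaches an accepting state first via the path q0 → q3 → q1 → q2 on input xxx.
No string of length < 3 is accepted (BFS exhausts all shorter strings without reaching an accepting state), and xxx is the lexicographically least accepting string of length 3.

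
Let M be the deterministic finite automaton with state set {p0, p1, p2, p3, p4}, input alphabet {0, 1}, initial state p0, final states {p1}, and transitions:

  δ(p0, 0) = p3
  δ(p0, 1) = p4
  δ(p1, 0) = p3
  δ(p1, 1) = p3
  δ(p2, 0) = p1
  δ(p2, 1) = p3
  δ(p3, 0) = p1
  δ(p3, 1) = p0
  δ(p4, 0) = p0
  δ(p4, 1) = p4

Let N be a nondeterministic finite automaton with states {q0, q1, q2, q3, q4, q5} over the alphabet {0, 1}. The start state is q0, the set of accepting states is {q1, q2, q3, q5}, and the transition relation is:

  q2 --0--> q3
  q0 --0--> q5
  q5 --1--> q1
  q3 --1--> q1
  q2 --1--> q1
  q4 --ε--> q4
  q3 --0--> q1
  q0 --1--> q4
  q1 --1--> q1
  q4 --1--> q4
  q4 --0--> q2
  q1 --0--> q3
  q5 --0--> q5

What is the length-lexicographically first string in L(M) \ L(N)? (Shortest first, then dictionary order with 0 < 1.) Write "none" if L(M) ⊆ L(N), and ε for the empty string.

Exploring the product automaton M × N from the start pair (p0, q0), following both machines on each input symbol, reaches 12 state pairs: (p0, q0), (p3, q5), (p4, q4), (p1, q5), (p0, q1), (p0, q2), (p3, q1), (p3, q3), (p4, q1), (p1, q3), (p1, q1), (p0, q3).
M accepts in {p1} and N accepts in {q1, q2, q3, q5}. The reachable pairs whose M-component is accepting are (p1, q5), (p1, q3), (p1, q1); in each of them the N-component is accepting too, so the product for L(M) \ L(N) (M-component accepting, N-component rejecting) has no reachable accepting pair and the difference is empty.
So every string accepted by M is also accepted by N: L(M) \ L(N) = ∅ and there is no such string.

none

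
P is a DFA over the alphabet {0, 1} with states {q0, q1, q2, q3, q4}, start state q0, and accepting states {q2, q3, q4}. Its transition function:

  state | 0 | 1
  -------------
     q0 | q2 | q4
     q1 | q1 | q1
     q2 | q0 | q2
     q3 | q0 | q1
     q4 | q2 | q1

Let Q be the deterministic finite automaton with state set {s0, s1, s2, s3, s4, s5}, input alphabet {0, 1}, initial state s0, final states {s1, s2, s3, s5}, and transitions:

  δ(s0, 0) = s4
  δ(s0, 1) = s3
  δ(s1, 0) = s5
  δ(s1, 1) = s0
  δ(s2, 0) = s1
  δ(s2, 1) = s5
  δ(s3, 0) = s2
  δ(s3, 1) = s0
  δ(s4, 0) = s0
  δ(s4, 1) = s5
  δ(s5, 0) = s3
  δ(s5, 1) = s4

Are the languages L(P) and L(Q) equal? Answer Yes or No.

No

The string 0 is accepted by P but rejected by Q.
So L(P) ≠ L(Q).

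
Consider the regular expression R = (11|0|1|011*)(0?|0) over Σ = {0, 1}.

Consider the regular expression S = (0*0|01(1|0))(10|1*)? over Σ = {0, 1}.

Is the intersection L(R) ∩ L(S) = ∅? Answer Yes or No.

No

The string 0 is accepted by both R and S.
Hence L(R) ∩ L(S) ≠ ∅.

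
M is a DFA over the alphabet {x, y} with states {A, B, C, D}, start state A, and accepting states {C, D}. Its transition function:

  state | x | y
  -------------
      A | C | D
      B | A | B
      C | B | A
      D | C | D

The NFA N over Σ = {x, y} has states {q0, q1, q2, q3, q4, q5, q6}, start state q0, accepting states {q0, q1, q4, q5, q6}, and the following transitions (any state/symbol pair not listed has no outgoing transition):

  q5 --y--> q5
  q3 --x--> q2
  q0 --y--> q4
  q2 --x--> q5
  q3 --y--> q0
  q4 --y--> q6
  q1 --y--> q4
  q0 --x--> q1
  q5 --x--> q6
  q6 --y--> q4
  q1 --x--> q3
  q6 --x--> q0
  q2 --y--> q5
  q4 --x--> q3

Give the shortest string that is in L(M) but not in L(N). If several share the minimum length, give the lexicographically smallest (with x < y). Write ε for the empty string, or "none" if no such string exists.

The string yx is accepted by M but not by N.
No shorter string lies in the difference, and yx is the lexicographically first length-2 string in L(M) \ L(N).

yx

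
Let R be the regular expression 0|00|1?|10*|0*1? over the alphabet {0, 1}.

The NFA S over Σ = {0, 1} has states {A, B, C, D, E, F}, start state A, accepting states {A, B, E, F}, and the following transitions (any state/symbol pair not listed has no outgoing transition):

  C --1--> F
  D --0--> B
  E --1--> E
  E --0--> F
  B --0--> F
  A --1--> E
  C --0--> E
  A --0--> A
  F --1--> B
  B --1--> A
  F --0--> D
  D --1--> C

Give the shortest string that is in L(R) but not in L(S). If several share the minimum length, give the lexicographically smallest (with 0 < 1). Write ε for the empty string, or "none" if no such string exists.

The string 100 is accepted by R but not by S.
No shorter string lies in the difference, and 100 is the lexicographically first length-3 string in L(R) \ L(S).

100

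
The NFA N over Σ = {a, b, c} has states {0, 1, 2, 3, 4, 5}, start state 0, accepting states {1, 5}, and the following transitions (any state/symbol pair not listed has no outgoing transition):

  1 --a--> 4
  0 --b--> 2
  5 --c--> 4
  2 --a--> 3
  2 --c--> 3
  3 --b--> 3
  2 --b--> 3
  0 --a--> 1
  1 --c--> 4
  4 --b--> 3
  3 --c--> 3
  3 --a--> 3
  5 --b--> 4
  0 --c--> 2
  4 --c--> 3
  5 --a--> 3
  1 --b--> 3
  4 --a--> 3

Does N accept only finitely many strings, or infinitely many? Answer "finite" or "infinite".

finite

The useful states (reachable from 0 and able to reach an accepting state) are {0, 1}.
Restricted to these states the transition graph has no cycle, so every accepting path has bounded length and L is finite.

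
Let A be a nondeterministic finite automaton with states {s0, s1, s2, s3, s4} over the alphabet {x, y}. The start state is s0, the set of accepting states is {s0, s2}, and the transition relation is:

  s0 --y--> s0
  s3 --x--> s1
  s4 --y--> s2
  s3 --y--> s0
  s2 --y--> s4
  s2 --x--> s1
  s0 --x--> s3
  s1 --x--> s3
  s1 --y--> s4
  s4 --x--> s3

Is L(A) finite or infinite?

infinite

State s0 is reachable from the start and can reach an accepting state, and it lies on the cycle s0 → s0.
Traversing that cycle any number of times yields accepted strings of unbounded length, so the language is infinite.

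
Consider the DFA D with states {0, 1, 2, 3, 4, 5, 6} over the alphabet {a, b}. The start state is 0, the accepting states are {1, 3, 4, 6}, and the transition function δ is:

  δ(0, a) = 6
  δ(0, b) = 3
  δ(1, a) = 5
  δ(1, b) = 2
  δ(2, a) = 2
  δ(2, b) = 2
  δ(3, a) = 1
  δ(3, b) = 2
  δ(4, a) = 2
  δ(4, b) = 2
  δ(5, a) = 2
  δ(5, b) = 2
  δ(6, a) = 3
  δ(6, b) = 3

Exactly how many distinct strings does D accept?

The useful subgraph on states {0, 1, 3, 6} is acyclic, so L(D) is finite; the longest accepting path visits 4 useful states, giving maximum string length 3.
Counting accepting paths from 0 by length: 2 of length 1, 3 of length 2, 2 of length 3. Total 7.

7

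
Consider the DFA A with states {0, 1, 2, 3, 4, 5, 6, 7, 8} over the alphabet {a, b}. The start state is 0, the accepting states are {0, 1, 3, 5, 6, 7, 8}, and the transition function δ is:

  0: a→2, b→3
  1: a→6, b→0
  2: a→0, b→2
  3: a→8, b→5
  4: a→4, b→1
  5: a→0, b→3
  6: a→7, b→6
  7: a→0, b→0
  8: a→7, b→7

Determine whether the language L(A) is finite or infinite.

State 0 is reachable from the start and can reach an accepting state, and it lies on the cycle 0 → 2 → 0.
Traversing that cycle any number of times yields accepted strings of unbounded length, so the language is infinite.

infinite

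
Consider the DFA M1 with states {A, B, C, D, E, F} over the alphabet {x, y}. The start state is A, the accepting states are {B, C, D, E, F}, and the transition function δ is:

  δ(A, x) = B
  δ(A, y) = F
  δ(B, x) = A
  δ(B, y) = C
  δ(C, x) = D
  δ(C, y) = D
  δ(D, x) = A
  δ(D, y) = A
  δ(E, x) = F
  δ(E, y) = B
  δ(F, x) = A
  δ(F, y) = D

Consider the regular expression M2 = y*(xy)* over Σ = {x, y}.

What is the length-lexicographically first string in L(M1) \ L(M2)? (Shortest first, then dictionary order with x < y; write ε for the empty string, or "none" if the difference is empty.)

x

The string x is accepted by M1 but not by M2.
No shorter string lies in the difference, and x is the lexicographically first length-1 string in L(M1) \ L(M2).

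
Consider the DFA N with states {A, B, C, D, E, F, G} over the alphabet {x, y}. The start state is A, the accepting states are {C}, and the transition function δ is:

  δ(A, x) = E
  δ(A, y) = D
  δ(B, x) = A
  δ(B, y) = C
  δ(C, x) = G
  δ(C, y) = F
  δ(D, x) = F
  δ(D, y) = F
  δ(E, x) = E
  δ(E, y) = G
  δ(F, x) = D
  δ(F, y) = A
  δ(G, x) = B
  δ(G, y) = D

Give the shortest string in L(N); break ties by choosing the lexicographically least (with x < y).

xyxy

A breadth-first search from A reaches an accepting state first via the path A → E → G → B → C on input xyxy.
No string of length < 4 is accepted (BFS exhausts all shorter strings without reaching an accepting state), and xyxy is the lexicographically least accepting string of length 4.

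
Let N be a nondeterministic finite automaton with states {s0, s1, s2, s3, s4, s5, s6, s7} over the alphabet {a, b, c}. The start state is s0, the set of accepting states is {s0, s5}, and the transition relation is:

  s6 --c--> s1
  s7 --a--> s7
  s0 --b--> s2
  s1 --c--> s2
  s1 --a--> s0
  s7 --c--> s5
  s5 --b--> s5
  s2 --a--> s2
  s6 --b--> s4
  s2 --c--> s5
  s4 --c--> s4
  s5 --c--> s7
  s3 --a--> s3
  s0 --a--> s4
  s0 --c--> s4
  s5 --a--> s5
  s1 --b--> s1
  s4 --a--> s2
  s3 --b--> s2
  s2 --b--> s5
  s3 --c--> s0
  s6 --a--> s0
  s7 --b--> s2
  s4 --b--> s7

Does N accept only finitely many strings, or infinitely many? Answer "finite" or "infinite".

State s2 is reachable from the start and can reach an accepting state, and it lies on the cycle s2 → s2.
Traversing that cycle any number of times yields accepted strings of unbounded length, so the language is infinite.

infinite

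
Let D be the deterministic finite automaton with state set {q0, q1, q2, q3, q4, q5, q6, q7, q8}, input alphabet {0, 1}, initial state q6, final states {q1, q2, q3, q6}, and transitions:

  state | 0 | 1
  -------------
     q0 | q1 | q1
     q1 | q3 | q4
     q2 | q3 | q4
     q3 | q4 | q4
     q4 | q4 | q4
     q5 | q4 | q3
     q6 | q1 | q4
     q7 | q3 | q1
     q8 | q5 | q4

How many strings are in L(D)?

3

The useful subgraph on states {q1, q3, q6} is acyclic, so L(D) is finite; the longest accepting path visits 3 useful states, giving maximum string length 2.
Counting accepting paths from q6 by length: 1 of length 0, 1 of length 1, 1 of length 2. Total 3.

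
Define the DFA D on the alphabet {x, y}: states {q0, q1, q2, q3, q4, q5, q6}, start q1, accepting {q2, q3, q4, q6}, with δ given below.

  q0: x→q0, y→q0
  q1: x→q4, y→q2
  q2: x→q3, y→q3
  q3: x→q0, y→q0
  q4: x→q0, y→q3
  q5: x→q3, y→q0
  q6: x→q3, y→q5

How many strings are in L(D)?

The useful subgraph on states {q1, q2, q3, q4} is acyclic, so L(D) is finite; the longest accepting path visits 3 useful states, giving maximum string length 2.
Counting accepting paths from q1 by length: 2 of length 1, 3 of length 2. Total 5.

5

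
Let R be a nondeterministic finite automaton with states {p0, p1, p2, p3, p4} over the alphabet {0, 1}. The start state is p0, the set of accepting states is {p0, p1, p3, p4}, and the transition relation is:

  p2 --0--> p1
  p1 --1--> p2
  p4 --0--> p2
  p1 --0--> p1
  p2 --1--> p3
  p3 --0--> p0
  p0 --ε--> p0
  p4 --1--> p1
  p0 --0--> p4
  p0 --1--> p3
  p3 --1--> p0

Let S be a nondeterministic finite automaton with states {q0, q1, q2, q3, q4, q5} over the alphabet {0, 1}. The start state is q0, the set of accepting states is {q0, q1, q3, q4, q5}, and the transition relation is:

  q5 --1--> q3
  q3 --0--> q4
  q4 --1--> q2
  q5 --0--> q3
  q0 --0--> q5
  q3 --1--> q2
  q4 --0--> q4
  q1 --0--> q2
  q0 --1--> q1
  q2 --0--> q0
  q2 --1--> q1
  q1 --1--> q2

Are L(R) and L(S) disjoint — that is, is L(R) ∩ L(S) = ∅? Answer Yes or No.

No

The empty string ε is accepted by both R and S.
Hence L(R) ∩ L(S) ≠ ∅.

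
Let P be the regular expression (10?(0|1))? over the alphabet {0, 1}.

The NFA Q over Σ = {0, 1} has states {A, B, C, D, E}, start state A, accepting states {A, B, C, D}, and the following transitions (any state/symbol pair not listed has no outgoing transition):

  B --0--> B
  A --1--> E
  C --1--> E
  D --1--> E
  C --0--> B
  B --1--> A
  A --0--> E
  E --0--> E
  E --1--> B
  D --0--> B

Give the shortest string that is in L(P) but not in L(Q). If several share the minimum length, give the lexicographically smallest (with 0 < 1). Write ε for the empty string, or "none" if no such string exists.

10

The string 10 is accepted by P but not by Q.
No shorter string lies in the difference, and 10 is the lexicographically first length-2 string in L(P) \ L(Q).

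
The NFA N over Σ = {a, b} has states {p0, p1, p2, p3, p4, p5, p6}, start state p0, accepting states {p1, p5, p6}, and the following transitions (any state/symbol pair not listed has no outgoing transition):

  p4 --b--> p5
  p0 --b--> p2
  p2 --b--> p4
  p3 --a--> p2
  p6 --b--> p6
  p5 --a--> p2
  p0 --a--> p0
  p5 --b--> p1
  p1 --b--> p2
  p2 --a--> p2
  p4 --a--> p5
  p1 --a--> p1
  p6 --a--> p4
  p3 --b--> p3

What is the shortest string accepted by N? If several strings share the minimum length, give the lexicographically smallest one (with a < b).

A breadth-first search from p0 reaches an accepting state first via the path p0 → p2 → p4 → p5 on input bba.
No string of length < 3 is accepted (BFS exhausts all shorter strings without reaching an accepting state), and bba is the lexicographically least accepting string of length 3.

bba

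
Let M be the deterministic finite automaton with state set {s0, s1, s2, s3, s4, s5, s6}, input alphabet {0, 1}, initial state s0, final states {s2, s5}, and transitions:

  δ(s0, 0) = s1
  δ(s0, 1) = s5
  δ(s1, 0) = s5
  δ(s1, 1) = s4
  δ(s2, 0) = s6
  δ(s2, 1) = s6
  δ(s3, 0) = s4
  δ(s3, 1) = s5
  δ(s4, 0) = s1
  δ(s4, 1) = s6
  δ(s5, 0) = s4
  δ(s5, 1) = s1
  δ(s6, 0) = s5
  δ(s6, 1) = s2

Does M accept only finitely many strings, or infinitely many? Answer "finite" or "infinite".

infinite

State s1 is reachable from the start and can reach an accepting state, and it lies on the cycle s1 → s4 → s1.
Traversing that cycle any number of times yields accepted strings of unbounded length, so the language is infinite.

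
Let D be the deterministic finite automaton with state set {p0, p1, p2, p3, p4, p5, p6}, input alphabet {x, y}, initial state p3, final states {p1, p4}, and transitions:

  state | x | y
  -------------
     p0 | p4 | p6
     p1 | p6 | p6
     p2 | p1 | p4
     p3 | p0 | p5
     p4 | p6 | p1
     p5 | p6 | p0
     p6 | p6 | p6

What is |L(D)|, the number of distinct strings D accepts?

The useful subgraph on states {p0, p1, p3, p4, p5} is acyclic, so L(D) is finite; the longest accepting path visits 5 useful states, giving maximum string length 4.
Counting accepting paths from p3 by length: 1 of length 2, 2 of length 3, 1 of length 4. Total 4.

4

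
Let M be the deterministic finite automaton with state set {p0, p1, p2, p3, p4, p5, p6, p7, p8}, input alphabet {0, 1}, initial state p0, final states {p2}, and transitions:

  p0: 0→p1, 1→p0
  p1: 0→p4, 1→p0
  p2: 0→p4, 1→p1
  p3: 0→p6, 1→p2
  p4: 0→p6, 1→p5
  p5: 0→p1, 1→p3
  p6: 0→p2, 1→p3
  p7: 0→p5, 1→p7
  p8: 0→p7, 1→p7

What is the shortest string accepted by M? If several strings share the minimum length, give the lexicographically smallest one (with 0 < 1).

0000

A breadth-first search from p0 reaches an accepting state first via the path p0 → p1 → p4 → p6 → p2 on input 0000.
No string of length < 4 is accepted (BFS exhausts all shorter strings without reaching an accepting state), and 0000 is the lexicographically least accepting string of length 4.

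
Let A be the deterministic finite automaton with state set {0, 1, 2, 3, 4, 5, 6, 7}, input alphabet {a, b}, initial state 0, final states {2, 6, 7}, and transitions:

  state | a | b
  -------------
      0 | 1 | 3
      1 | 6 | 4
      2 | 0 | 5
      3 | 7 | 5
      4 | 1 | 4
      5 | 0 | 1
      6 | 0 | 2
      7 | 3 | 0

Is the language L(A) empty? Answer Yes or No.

The string aa is accepted: the run 0 → 1 → 6 ends in the accepting state 6.
Since at least one string is accepted, L(A) is not empty.

No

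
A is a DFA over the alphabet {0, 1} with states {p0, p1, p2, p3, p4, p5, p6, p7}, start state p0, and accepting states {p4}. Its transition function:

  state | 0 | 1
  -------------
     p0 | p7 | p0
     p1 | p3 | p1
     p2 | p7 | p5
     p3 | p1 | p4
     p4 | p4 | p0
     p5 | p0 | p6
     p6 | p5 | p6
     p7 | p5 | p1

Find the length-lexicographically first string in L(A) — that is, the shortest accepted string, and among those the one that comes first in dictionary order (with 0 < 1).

0101

A breadth-first search from p0 reaches an accepting state first via the path p0 → p7 → p1 → p3 → p4 on input 0101.
No string of length < 4 is accepted (BFS exhausts all shorter strings without reaching an accepting state), and 0101 is the lexicographically least accepting string of length 4.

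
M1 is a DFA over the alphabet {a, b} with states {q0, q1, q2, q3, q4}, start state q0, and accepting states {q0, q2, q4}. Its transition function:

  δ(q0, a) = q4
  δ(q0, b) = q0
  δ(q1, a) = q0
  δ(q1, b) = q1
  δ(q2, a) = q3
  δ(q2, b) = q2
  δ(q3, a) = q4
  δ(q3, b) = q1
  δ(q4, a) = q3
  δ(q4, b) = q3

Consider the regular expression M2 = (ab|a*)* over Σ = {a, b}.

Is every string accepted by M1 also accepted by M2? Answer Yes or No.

The string b is in L(M1) but not in L(M2).
So L(M1) ⊄ L(M2).

No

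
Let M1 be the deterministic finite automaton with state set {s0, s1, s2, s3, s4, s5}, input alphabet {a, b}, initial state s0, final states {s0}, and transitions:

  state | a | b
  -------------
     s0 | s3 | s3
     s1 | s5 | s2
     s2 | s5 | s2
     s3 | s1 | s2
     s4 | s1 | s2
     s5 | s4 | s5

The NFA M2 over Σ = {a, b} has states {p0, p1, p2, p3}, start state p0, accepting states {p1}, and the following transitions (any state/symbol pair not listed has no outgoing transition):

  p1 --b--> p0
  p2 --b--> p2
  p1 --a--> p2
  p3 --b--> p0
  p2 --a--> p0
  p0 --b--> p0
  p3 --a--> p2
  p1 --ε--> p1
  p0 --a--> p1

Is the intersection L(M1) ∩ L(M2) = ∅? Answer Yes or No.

Yes

Exploring the product automaton M1 × M2 from the start pair (s0, p0), following both machines on each input symbol, reaches 14 state pairs: (s0, p0), (s3, p1), (s3, p0), (s1, p2), (s2, p0), (s1, p1), (s5, p0), (s2, p2), (s5, p1), (s5, p2), (s4, p1), (s4, p2), (s4, p0), (s1, p0).
M1 accepts in {s0} and M2 accepts in {p1}; no reachable pair has both components accepting, so no string drives both machines to acceptance simultaneously and L(M1) ∩ L(M2) = ∅.
So no string is accepted by both, and the intersection is empty.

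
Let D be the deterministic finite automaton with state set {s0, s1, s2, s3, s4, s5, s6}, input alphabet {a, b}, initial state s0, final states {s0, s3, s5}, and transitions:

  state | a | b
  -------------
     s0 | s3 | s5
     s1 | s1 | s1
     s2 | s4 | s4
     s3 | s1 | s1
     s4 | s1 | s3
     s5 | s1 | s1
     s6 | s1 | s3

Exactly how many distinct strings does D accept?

The useful subgraph on states {s0, s3, s5} is acyclic, so L(D) is finite; the longest accepting path visits 2 useful states, giving maximum string length 1.
Counting accepting paths from s0 by length: 1 of length 0, 2 of length 1. Total 3.

3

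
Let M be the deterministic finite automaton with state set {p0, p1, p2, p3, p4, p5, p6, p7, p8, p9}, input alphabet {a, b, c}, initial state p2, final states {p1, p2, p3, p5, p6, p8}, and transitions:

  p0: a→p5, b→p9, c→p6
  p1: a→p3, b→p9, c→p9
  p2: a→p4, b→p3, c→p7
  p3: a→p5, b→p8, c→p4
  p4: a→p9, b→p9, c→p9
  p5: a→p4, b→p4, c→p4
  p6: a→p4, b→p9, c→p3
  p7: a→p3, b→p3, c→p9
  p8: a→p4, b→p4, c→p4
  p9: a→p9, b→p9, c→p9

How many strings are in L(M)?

10

The useful subgraph on states {p2, p3, p5, p7, p8} is acyclic, so L(M) is finite; the longest accepting path visits 4 useful states, giving maximum string length 3.
Counting accepting paths from p2 by length: 1 of length 0, 1 of length 1, 4 of length 2, 4 of length 3. Total 10.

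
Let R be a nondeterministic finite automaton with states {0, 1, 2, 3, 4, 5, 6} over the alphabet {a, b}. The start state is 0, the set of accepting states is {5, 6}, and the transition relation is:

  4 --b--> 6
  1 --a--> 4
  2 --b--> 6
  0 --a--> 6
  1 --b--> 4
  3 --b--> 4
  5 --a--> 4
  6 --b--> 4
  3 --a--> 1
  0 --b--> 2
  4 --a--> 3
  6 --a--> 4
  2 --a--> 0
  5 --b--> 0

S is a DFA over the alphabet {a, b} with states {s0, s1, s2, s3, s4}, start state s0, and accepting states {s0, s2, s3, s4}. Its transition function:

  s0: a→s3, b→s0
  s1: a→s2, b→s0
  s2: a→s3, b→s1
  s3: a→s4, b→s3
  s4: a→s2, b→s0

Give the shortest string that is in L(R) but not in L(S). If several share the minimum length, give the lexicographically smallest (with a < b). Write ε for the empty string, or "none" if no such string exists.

baaab

The string baaab is accepted by R but not by S.
No shorter string lies in the difference, and baaab is the lexicographically first length-5 string in L(R) \ L(S).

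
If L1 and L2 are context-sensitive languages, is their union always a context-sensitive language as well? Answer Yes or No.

A linear-bounded automaton can nondeterministically choose to simulate the LBA for L₁ or the LBA for L₂; equivalently, with disjoint nonterminals, S → S₁ | S₂ added to two noncontracting grammars is still noncontracting.
So the context-sensitive languages are closed under union.

Yes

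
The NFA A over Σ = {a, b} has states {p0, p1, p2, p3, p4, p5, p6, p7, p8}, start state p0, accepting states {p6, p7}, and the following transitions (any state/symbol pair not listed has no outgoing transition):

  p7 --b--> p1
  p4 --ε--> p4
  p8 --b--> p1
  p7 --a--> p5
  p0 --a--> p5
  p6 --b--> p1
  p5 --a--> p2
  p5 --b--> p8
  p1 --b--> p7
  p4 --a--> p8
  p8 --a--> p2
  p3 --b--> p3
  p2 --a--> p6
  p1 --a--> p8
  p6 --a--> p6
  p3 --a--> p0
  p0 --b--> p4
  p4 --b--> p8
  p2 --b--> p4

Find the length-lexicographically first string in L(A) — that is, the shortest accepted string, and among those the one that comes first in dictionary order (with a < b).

aaa

A breadth-first search from p0 reaches an accepting state first via the path p0 → p5 → p2 → p6 on input aaa.
No string of length < 3 is accepted (BFS exhausts all shorter strings without reaching an accepting state), and aaa is the lexicographically least accepting string of length 3.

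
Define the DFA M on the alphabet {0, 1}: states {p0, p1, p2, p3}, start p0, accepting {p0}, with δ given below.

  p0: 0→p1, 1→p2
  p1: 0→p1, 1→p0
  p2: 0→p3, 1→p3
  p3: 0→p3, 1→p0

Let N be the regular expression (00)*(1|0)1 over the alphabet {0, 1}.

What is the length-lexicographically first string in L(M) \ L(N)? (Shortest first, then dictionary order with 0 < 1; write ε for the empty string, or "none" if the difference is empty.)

The empty string ε is accepted by M but not by N.
Since ε is the unique shortest string, it is the required witness.

ε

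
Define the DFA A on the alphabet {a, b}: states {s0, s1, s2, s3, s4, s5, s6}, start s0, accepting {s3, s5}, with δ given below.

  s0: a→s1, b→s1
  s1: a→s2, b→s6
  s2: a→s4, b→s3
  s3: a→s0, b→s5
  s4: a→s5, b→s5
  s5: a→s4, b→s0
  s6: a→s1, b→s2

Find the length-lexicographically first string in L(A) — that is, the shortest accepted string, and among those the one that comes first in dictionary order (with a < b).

A breadth-first search from s0 reaches an accepting state first via the path s0 → s1 → s2 → s3 on input aab.
No string of length < 3 is accepted (BFS exhausts all shorter strings without reaching an accepting state), and aab is the lexicographically least accepting string of length 3.

aab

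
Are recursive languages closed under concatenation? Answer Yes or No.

For an input of length n, try each of the n+1 split points, running the decider for L₁ on the prefix and the decider for L₂ on the suffix; accept if some split succeeds. Finitely many halting sub-runs, so this decides L₁L₂.
So the recursive languages are closed under concatenation.

Yes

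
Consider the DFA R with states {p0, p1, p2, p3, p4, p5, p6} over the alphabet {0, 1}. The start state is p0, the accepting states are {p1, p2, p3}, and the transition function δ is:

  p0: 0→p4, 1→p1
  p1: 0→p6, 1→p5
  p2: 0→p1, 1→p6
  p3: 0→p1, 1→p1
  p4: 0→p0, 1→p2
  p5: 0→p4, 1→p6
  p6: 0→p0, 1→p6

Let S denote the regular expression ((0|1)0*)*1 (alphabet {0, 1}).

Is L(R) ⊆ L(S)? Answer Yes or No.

The string 010 is in L(R) but not in L(S).
So L(R) ⊄ L(S).

No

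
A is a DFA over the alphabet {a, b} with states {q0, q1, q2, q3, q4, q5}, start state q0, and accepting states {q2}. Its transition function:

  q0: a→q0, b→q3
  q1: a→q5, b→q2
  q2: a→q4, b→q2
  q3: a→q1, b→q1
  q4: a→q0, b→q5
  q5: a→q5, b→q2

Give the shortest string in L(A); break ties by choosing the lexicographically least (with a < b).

bab

A breadth-first search from q0 reaches an accepting state first via the path q0 → q3 → q1 → q2 on input bab.
No string of length < 3 is accepted (BFS exhausts all shorter strings without reaching an accepting state), and bab is the lexicographically least accepting string of length 3.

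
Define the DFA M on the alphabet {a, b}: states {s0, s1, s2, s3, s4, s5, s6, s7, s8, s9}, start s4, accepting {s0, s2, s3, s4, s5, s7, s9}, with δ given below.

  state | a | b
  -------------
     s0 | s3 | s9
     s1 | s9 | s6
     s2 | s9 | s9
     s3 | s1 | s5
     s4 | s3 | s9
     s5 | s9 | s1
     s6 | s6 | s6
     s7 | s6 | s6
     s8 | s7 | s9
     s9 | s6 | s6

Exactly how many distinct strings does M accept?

The useful subgraph on states {s1, s3, s4, s5, s9} is acyclic, so L(M) is finite; the longest accepting path visits 5 useful states, giving maximum string length 4.
Counting accepting paths from s4 by length: 1 of length 0, 2 of length 1, 1 of length 2, 2 of length 3, 1 of length 4. Total 7.

7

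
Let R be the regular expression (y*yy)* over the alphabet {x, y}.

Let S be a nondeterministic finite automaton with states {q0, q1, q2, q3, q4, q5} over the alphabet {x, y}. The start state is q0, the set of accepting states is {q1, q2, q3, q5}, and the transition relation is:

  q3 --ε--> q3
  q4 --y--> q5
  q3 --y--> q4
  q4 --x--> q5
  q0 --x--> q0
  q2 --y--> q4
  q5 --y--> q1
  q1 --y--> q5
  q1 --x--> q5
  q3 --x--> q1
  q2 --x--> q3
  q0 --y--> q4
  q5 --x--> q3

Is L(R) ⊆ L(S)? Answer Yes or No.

No

The empty string ε is in L(R) but not in L(S).
So L(R) ⊄ L(S).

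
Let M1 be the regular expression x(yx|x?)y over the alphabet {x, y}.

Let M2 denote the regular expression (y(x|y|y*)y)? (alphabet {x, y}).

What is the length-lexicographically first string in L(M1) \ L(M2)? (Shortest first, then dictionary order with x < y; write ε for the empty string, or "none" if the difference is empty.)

The string xy is accepted by M1 but not by M2.
No shorter string lies in the difference, and xy is the lexicographically first length-2 string in L(M1) \ L(M2).

xy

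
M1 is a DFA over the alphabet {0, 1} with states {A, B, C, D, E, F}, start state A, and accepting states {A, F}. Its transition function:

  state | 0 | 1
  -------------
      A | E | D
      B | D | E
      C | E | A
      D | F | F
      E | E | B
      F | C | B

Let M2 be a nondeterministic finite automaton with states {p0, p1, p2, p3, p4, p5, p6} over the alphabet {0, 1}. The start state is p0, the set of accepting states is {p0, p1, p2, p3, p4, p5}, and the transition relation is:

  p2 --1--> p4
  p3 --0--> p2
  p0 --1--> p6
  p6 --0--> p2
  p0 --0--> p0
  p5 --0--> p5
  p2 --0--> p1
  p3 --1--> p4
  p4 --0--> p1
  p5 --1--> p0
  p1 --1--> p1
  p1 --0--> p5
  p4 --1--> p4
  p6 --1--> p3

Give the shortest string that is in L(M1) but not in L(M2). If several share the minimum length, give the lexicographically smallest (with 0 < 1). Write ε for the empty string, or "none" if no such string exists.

1000101

The string 1000101 is accepted by M1 but not by M2.
No shorter string lies in the difference, and 1000101 is the lexicographically first length-7 string in L(M1) \ L(M2).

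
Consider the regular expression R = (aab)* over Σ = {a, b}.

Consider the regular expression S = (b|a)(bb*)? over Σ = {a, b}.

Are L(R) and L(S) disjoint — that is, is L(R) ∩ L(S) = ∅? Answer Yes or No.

Yes

Converting the expression R to a DFA (subset construction, then merging equivalent states) gives the minimal DFA with states {r0, r1, r2, r3}, start state r0, accepting states {r0} and transitions r0: a→r1, b→r2; r1: a→r3, b→r2; r2: a→r2, b→r2; r3: a→r2, b→r0.
Converting the expression S to a DFA (subset construction, then merging equivalent states) gives the minimal DFA with states {s0, s1, s2}, start state s0, accepting states {s1} and transitions s0: a→s1, b→s1; s1: a→s2, b→s1; s2: a→s2, b→s2.
Exploring the product automaton R × S from the start pair (r0, s0), following both machines on each input symbol, reaches 7 state pairs: (r0, s0), (r1, s1), (r2, s1), (r3, s2), (r2, s2), (r0, s2), (r1, s2).
R accepts in {r0} and S accepts in {s1}; no reachable pair has both components accepting, so no string drives both machines to acceptance simultaneously and L(R) ∩ L(S) = ∅.
So no string is accepted by both, and the intersection is empty.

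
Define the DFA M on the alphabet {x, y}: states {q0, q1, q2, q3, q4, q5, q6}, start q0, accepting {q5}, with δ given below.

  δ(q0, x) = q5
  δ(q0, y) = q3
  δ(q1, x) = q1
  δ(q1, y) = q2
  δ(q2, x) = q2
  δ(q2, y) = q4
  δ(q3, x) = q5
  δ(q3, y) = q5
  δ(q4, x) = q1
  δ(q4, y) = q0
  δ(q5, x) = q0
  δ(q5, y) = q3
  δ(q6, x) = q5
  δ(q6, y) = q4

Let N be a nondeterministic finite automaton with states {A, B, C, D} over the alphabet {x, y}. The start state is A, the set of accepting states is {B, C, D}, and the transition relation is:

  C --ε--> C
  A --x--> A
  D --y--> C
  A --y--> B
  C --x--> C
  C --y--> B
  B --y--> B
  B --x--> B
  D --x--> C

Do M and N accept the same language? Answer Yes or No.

The string x is accepted by M but rejected by N.
So L(M) ≠ L(N).

No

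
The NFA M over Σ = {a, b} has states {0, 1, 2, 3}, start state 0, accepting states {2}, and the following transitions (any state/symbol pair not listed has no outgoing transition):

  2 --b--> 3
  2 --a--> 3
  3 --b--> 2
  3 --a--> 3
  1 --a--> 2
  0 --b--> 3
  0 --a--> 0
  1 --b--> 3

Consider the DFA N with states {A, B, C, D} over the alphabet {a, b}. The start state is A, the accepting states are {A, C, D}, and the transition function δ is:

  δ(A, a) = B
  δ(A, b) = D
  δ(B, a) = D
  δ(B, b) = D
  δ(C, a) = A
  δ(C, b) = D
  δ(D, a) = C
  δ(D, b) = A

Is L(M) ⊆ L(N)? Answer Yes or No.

Exploring the product automaton M × N from the start pair (0, A), following both machines on each input symbol, reaches 10 state pairs: (0, A), (0, B), (3, D), (0, D), (3, C), (2, A), (0, C), (3, A), (2, D), (3, B).
M accepts in {2} and N accepts in {A, C, D}. The reachable pairs whose M-component is accepting are (2, A), (2, D); in each of them the N-component is accepting too, so the product for L(M) \ L(N) (M-component accepting, N-component rejecting) has no reachable accepting pair and the difference is empty.
Hence every string in L(M) is also in L(N).

Yes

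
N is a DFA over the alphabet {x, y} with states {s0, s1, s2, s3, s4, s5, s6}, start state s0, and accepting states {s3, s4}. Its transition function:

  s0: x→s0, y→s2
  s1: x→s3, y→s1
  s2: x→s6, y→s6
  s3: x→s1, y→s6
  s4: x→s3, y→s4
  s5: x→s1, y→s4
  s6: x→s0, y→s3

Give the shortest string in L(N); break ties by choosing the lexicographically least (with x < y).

A breadth-first search from s0 reaches an accepting state first via the path s0 → s2 → s6 → s3 on input yxy.
No string of length < 3 is accepted (BFS exhausts all shorter strings without reaching an accepting state), and yxy is the lexicographically least accepting string of length 3.

yxy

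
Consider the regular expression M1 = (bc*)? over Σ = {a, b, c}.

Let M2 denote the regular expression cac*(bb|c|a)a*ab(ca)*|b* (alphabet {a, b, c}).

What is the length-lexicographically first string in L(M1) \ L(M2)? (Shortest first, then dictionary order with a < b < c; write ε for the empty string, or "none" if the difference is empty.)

The string bc is accepted by M1 but not by M2.
No shorter string lies in the difference, and bc is the lexicographically first length-2 string in L(M1) \ L(M2).

bc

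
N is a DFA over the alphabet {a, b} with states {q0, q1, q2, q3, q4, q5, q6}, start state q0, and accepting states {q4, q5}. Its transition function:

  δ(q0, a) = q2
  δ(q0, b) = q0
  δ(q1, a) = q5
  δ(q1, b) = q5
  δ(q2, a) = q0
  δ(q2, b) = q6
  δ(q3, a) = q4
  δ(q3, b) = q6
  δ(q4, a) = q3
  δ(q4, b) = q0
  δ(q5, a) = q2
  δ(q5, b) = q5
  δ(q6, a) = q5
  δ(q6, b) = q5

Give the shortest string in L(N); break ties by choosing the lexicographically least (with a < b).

A breadth-first search from q0 reaches an accepting state first via the path q0 → q2 → q6 → q5 on input aba.
No string of length < 3 is accepted (BFS exhausts all shorter strings without reaching an accepting state), and aba is the lexicographically least accepting string of length 3.

aba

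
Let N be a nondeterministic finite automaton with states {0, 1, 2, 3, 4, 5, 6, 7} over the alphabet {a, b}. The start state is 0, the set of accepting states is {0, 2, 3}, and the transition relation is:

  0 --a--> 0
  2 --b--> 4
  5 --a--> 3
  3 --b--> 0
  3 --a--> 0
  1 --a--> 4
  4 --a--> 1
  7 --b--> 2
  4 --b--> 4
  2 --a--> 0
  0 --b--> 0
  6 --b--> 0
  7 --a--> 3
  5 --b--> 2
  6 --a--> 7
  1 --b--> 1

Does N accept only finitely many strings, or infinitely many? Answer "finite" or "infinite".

infinite

State 0 is reachable from the start and can reach an accepting state, and it lies on the cycle 0 → 0.
Traversing that cycle any number of times yields accepted strings of unbounded length, so the language is infinite.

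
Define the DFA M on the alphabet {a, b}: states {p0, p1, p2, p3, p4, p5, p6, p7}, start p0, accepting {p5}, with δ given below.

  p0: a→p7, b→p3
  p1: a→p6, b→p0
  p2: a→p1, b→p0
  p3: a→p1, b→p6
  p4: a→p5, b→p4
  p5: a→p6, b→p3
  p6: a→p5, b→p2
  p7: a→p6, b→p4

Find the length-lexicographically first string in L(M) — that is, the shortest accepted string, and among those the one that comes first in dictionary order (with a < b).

aaa

A breadth-first search from p0 reaches an accepting state first via the path p0 → p7 → p6 → p5 on input aaa.
No string of length < 3 is accepted (BFS exhausts all shorter strings without reaching an accepting state), and aaa is the lexicographically least accepting string of length 3.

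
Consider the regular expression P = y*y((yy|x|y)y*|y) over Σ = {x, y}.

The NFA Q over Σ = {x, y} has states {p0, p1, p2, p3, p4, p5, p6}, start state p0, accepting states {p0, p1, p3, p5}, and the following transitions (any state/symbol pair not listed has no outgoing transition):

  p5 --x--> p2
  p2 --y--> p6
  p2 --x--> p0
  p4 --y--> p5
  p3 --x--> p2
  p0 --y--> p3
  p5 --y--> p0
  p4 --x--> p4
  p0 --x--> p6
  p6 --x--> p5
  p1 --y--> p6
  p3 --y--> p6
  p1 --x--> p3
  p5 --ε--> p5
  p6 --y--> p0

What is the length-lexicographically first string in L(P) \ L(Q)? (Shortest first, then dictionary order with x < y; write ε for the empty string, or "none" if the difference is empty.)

yx

The string yx is accepted by P but not by Q.
No shorter string lies in the difference, and yx is the lexicographically first length-2 string in L(P) \ L(Q).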